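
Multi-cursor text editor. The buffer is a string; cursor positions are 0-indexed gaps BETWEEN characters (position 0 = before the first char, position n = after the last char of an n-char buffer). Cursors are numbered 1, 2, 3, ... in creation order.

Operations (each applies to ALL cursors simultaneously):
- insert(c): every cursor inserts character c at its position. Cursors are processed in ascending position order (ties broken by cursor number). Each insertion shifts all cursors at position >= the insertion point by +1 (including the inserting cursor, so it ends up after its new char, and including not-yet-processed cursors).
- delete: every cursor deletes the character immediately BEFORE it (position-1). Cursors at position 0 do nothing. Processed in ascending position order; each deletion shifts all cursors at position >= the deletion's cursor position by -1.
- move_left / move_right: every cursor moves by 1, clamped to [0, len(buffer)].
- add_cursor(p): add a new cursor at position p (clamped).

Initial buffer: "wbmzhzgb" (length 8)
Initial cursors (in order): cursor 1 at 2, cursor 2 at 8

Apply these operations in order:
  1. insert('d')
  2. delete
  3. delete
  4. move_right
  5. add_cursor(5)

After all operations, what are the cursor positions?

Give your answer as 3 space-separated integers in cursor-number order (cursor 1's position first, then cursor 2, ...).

Answer: 2 6 5

Derivation:
After op 1 (insert('d')): buffer="wbdmzhzgbd" (len 10), cursors c1@3 c2@10, authorship ..1......2
After op 2 (delete): buffer="wbmzhzgb" (len 8), cursors c1@2 c2@8, authorship ........
After op 3 (delete): buffer="wmzhzg" (len 6), cursors c1@1 c2@6, authorship ......
After op 4 (move_right): buffer="wmzhzg" (len 6), cursors c1@2 c2@6, authorship ......
After op 5 (add_cursor(5)): buffer="wmzhzg" (len 6), cursors c1@2 c3@5 c2@6, authorship ......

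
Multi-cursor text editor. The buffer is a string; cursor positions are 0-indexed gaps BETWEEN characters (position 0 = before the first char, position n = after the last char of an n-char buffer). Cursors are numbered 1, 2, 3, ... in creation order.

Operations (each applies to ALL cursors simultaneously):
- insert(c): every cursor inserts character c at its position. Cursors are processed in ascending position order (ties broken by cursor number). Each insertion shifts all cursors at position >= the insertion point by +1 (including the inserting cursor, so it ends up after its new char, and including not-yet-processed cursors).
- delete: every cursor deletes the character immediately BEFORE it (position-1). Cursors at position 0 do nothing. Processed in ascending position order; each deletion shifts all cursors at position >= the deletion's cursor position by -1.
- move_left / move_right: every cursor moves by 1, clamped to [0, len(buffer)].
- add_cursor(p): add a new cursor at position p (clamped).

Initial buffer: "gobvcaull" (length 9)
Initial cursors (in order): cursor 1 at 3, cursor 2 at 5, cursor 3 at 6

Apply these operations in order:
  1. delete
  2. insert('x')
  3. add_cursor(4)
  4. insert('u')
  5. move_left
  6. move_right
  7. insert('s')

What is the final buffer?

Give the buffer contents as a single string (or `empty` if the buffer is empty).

Answer: goxusvusxxuussull

Derivation:
After op 1 (delete): buffer="govull" (len 6), cursors c1@2 c2@3 c3@3, authorship ......
After op 2 (insert('x')): buffer="goxvxxull" (len 9), cursors c1@3 c2@6 c3@6, authorship ..1.23...
After op 3 (add_cursor(4)): buffer="goxvxxull" (len 9), cursors c1@3 c4@4 c2@6 c3@6, authorship ..1.23...
After op 4 (insert('u')): buffer="goxuvuxxuuull" (len 13), cursors c1@4 c4@6 c2@10 c3@10, authorship ..11.42323...
After op 5 (move_left): buffer="goxuvuxxuuull" (len 13), cursors c1@3 c4@5 c2@9 c3@9, authorship ..11.42323...
After op 6 (move_right): buffer="goxuvuxxuuull" (len 13), cursors c1@4 c4@6 c2@10 c3@10, authorship ..11.42323...
After op 7 (insert('s')): buffer="goxusvusxxuussull" (len 17), cursors c1@5 c4@8 c2@14 c3@14, authorship ..111.44232323...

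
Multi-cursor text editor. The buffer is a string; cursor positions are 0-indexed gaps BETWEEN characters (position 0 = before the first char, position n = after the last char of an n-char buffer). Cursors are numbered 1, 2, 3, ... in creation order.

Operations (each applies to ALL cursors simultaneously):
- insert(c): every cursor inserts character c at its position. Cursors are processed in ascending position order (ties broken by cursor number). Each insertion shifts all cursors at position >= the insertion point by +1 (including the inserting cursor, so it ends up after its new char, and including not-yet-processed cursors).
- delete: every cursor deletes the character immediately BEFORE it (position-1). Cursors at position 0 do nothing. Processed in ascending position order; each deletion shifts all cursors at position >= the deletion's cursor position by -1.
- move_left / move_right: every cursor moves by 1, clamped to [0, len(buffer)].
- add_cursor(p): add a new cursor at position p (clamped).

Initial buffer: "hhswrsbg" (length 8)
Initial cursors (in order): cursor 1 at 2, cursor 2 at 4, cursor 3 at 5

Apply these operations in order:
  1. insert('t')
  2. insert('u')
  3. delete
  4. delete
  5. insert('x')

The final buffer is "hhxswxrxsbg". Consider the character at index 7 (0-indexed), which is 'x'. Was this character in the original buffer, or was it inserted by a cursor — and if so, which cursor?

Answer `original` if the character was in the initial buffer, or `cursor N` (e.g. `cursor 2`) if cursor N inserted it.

After op 1 (insert('t')): buffer="hhtswtrtsbg" (len 11), cursors c1@3 c2@6 c3@8, authorship ..1..2.3...
After op 2 (insert('u')): buffer="hhtuswturtusbg" (len 14), cursors c1@4 c2@8 c3@11, authorship ..11..22.33...
After op 3 (delete): buffer="hhtswtrtsbg" (len 11), cursors c1@3 c2@6 c3@8, authorship ..1..2.3...
After op 4 (delete): buffer="hhswrsbg" (len 8), cursors c1@2 c2@4 c3@5, authorship ........
After op 5 (insert('x')): buffer="hhxswxrxsbg" (len 11), cursors c1@3 c2@6 c3@8, authorship ..1..2.3...
Authorship (.=original, N=cursor N): . . 1 . . 2 . 3 . . .
Index 7: author = 3

Answer: cursor 3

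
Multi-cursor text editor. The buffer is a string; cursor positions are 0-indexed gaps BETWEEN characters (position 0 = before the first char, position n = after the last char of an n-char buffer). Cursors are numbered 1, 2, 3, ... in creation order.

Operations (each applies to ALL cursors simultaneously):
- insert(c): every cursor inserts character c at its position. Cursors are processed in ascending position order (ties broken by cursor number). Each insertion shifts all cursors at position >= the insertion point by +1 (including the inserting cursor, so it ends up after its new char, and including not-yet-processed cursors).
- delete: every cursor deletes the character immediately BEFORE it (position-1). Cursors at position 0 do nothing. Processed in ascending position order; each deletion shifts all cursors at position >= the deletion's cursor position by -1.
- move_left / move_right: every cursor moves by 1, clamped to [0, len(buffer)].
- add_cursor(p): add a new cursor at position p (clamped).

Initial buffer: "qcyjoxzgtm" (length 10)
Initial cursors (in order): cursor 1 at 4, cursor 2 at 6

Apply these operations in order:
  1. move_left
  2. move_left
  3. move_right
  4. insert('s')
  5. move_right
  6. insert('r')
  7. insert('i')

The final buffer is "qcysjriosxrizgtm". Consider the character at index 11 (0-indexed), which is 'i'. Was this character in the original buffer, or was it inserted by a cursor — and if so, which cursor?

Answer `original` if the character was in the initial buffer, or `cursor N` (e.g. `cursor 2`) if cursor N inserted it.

After op 1 (move_left): buffer="qcyjoxzgtm" (len 10), cursors c1@3 c2@5, authorship ..........
After op 2 (move_left): buffer="qcyjoxzgtm" (len 10), cursors c1@2 c2@4, authorship ..........
After op 3 (move_right): buffer="qcyjoxzgtm" (len 10), cursors c1@3 c2@5, authorship ..........
After op 4 (insert('s')): buffer="qcysjosxzgtm" (len 12), cursors c1@4 c2@7, authorship ...1..2.....
After op 5 (move_right): buffer="qcysjosxzgtm" (len 12), cursors c1@5 c2@8, authorship ...1..2.....
After op 6 (insert('r')): buffer="qcysjrosxrzgtm" (len 14), cursors c1@6 c2@10, authorship ...1.1.2.2....
After op 7 (insert('i')): buffer="qcysjriosxrizgtm" (len 16), cursors c1@7 c2@12, authorship ...1.11.2.22....
Authorship (.=original, N=cursor N): . . . 1 . 1 1 . 2 . 2 2 . . . .
Index 11: author = 2

Answer: cursor 2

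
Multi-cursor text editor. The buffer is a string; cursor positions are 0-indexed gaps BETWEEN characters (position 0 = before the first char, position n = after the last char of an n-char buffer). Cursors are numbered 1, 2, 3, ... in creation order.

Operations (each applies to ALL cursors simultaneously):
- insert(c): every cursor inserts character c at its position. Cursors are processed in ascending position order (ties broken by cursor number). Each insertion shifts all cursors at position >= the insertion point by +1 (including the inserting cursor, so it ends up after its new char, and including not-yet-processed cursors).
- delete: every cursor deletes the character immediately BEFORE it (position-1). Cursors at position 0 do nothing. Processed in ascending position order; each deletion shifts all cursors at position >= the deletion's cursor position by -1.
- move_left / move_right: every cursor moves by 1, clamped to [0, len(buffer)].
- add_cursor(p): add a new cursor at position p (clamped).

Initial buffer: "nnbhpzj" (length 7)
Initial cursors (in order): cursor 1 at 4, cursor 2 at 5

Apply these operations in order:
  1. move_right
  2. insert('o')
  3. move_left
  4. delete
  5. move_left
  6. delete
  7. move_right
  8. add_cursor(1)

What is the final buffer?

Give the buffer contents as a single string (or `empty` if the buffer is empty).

After op 1 (move_right): buffer="nnbhpzj" (len 7), cursors c1@5 c2@6, authorship .......
After op 2 (insert('o')): buffer="nnbhpozoj" (len 9), cursors c1@6 c2@8, authorship .....1.2.
After op 3 (move_left): buffer="nnbhpozoj" (len 9), cursors c1@5 c2@7, authorship .....1.2.
After op 4 (delete): buffer="nnbhooj" (len 7), cursors c1@4 c2@5, authorship ....12.
After op 5 (move_left): buffer="nnbhooj" (len 7), cursors c1@3 c2@4, authorship ....12.
After op 6 (delete): buffer="nnooj" (len 5), cursors c1@2 c2@2, authorship ..12.
After op 7 (move_right): buffer="nnooj" (len 5), cursors c1@3 c2@3, authorship ..12.
After op 8 (add_cursor(1)): buffer="nnooj" (len 5), cursors c3@1 c1@3 c2@3, authorship ..12.

Answer: nnooj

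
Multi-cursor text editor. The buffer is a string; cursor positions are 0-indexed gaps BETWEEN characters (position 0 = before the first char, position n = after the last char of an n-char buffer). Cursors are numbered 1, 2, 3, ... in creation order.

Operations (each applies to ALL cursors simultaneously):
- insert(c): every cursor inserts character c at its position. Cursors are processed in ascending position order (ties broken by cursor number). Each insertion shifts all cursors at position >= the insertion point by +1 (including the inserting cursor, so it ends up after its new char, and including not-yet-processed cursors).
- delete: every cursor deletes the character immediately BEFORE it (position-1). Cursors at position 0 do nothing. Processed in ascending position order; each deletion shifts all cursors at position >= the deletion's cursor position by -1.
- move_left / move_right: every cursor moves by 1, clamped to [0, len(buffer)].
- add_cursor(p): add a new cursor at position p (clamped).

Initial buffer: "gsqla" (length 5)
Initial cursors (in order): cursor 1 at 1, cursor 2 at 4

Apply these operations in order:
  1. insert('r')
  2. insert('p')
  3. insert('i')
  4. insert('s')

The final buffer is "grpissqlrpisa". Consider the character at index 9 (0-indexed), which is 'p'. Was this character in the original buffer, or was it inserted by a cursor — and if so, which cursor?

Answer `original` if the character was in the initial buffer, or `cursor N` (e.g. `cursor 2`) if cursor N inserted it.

Answer: cursor 2

Derivation:
After op 1 (insert('r')): buffer="grsqlra" (len 7), cursors c1@2 c2@6, authorship .1...2.
After op 2 (insert('p')): buffer="grpsqlrpa" (len 9), cursors c1@3 c2@8, authorship .11...22.
After op 3 (insert('i')): buffer="grpisqlrpia" (len 11), cursors c1@4 c2@10, authorship .111...222.
After op 4 (insert('s')): buffer="grpissqlrpisa" (len 13), cursors c1@5 c2@12, authorship .1111...2222.
Authorship (.=original, N=cursor N): . 1 1 1 1 . . . 2 2 2 2 .
Index 9: author = 2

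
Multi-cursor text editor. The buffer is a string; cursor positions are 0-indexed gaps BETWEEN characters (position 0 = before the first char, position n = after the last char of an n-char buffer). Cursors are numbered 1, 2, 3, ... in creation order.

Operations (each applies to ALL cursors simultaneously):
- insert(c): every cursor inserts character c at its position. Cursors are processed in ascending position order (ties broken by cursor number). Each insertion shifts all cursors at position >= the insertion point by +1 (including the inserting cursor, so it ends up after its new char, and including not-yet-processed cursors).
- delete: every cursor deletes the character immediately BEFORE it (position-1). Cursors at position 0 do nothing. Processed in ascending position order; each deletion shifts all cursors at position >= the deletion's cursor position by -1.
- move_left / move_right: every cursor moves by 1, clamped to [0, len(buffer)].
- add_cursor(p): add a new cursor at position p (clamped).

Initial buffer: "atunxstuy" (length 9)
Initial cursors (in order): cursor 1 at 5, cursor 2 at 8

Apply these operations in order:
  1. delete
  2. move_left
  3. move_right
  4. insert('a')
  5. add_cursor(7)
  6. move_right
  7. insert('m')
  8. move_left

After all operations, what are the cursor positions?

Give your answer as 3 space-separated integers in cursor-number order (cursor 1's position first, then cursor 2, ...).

Answer: 6 11 9

Derivation:
After op 1 (delete): buffer="atunsty" (len 7), cursors c1@4 c2@6, authorship .......
After op 2 (move_left): buffer="atunsty" (len 7), cursors c1@3 c2@5, authorship .......
After op 3 (move_right): buffer="atunsty" (len 7), cursors c1@4 c2@6, authorship .......
After op 4 (insert('a')): buffer="atunastay" (len 9), cursors c1@5 c2@8, authorship ....1..2.
After op 5 (add_cursor(7)): buffer="atunastay" (len 9), cursors c1@5 c3@7 c2@8, authorship ....1..2.
After op 6 (move_right): buffer="atunastay" (len 9), cursors c1@6 c3@8 c2@9, authorship ....1..2.
After op 7 (insert('m')): buffer="atunasmtamym" (len 12), cursors c1@7 c3@10 c2@12, authorship ....1.1.23.2
After op 8 (move_left): buffer="atunasmtamym" (len 12), cursors c1@6 c3@9 c2@11, authorship ....1.1.23.2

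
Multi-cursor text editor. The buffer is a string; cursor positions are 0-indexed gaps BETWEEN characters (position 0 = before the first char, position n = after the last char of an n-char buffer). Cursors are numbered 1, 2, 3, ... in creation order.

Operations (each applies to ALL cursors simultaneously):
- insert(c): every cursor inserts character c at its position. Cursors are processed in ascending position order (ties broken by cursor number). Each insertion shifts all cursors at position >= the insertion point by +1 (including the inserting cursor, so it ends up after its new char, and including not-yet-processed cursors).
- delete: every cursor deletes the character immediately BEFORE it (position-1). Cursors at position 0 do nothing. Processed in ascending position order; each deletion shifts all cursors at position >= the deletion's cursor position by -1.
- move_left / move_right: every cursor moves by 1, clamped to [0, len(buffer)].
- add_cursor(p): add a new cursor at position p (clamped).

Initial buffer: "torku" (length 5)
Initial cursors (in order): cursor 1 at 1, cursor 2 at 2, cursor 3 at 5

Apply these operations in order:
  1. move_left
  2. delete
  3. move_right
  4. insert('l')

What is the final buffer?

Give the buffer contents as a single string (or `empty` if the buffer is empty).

Answer: ollrul

Derivation:
After op 1 (move_left): buffer="torku" (len 5), cursors c1@0 c2@1 c3@4, authorship .....
After op 2 (delete): buffer="oru" (len 3), cursors c1@0 c2@0 c3@2, authorship ...
After op 3 (move_right): buffer="oru" (len 3), cursors c1@1 c2@1 c3@3, authorship ...
After op 4 (insert('l')): buffer="ollrul" (len 6), cursors c1@3 c2@3 c3@6, authorship .12..3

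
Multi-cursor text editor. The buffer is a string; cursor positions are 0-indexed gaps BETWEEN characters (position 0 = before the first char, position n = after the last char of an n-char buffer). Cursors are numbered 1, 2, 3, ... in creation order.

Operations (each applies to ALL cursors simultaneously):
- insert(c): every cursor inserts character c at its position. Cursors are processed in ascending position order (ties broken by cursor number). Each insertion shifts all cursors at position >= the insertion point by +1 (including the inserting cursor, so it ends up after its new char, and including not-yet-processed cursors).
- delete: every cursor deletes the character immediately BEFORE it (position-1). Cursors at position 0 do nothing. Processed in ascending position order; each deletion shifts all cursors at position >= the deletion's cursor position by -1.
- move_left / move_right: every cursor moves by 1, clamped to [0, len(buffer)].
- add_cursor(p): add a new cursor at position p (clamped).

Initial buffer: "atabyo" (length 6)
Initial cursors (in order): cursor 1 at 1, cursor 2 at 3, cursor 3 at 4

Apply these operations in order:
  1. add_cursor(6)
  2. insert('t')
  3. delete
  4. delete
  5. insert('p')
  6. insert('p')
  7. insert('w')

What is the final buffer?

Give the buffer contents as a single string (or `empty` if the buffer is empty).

After op 1 (add_cursor(6)): buffer="atabyo" (len 6), cursors c1@1 c2@3 c3@4 c4@6, authorship ......
After op 2 (insert('t')): buffer="attatbtyot" (len 10), cursors c1@2 c2@5 c3@7 c4@10, authorship .1..2.3..4
After op 3 (delete): buffer="atabyo" (len 6), cursors c1@1 c2@3 c3@4 c4@6, authorship ......
After op 4 (delete): buffer="ty" (len 2), cursors c1@0 c2@1 c3@1 c4@2, authorship ..
After op 5 (insert('p')): buffer="ptppyp" (len 6), cursors c1@1 c2@4 c3@4 c4@6, authorship 1.23.4
After op 6 (insert('p')): buffer="pptppppypp" (len 10), cursors c1@2 c2@7 c3@7 c4@10, authorship 11.2323.44
After op 7 (insert('w')): buffer="ppwtppppwwyppw" (len 14), cursors c1@3 c2@10 c3@10 c4@14, authorship 111.232323.444

Answer: ppwtppppwwyppw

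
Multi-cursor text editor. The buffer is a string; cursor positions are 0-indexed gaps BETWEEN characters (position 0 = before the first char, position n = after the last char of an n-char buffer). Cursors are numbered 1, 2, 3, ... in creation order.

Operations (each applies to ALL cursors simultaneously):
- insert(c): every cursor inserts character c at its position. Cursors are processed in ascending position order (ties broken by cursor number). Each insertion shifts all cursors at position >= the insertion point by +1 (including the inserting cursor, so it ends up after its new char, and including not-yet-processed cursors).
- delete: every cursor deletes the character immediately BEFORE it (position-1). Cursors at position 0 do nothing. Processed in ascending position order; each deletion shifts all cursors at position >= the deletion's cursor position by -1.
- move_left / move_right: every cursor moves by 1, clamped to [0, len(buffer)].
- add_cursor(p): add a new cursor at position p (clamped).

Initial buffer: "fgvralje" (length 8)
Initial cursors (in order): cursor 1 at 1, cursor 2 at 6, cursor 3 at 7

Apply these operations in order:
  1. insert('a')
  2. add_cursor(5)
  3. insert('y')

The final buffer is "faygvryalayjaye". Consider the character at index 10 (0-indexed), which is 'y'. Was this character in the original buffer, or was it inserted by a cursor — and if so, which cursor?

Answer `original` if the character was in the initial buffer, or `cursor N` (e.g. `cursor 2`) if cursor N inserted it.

After op 1 (insert('a')): buffer="fagvralajae" (len 11), cursors c1@2 c2@8 c3@10, authorship .1.....2.3.
After op 2 (add_cursor(5)): buffer="fagvralajae" (len 11), cursors c1@2 c4@5 c2@8 c3@10, authorship .1.....2.3.
After op 3 (insert('y')): buffer="faygvryalayjaye" (len 15), cursors c1@3 c4@7 c2@11 c3@14, authorship .11...4..22.33.
Authorship (.=original, N=cursor N): . 1 1 . . . 4 . . 2 2 . 3 3 .
Index 10: author = 2

Answer: cursor 2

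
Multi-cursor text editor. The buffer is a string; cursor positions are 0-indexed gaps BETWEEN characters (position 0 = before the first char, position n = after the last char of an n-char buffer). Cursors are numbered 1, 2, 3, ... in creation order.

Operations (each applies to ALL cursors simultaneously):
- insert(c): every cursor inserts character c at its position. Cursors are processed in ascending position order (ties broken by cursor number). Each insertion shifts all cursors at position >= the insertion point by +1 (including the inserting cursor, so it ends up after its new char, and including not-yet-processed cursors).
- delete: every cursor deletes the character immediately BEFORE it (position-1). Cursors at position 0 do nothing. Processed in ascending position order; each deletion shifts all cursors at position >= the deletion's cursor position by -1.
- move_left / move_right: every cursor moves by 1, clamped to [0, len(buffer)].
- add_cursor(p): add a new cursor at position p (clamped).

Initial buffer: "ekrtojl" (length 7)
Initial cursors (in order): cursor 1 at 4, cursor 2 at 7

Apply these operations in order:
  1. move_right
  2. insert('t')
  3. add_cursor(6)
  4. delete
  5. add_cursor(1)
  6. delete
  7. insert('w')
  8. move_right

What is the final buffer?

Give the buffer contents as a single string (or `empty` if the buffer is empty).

After op 1 (move_right): buffer="ekrtojl" (len 7), cursors c1@5 c2@7, authorship .......
After op 2 (insert('t')): buffer="ekrtotjlt" (len 9), cursors c1@6 c2@9, authorship .....1..2
After op 3 (add_cursor(6)): buffer="ekrtotjlt" (len 9), cursors c1@6 c3@6 c2@9, authorship .....1..2
After op 4 (delete): buffer="ekrtjl" (len 6), cursors c1@4 c3@4 c2@6, authorship ......
After op 5 (add_cursor(1)): buffer="ekrtjl" (len 6), cursors c4@1 c1@4 c3@4 c2@6, authorship ......
After op 6 (delete): buffer="kj" (len 2), cursors c4@0 c1@1 c3@1 c2@2, authorship ..
After op 7 (insert('w')): buffer="wkwwjw" (len 6), cursors c4@1 c1@4 c3@4 c2@6, authorship 4.13.2
After op 8 (move_right): buffer="wkwwjw" (len 6), cursors c4@2 c1@5 c3@5 c2@6, authorship 4.13.2

Answer: wkwwjw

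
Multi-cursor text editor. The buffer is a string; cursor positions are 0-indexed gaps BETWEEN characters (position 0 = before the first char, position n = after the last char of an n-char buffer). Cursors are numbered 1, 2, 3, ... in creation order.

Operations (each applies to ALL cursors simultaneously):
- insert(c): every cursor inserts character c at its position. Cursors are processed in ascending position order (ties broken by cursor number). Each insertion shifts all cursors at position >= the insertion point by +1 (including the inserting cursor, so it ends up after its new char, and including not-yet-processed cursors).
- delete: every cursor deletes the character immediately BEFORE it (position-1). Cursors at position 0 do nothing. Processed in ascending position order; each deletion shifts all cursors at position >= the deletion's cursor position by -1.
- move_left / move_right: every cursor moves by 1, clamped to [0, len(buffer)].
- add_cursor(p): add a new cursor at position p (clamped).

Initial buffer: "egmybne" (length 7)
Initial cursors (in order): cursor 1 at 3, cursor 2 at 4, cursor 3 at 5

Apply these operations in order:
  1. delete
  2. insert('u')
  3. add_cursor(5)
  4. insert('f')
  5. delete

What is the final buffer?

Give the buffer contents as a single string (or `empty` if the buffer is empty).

Answer: eguuune

Derivation:
After op 1 (delete): buffer="egne" (len 4), cursors c1@2 c2@2 c3@2, authorship ....
After op 2 (insert('u')): buffer="eguuune" (len 7), cursors c1@5 c2@5 c3@5, authorship ..123..
After op 3 (add_cursor(5)): buffer="eguuune" (len 7), cursors c1@5 c2@5 c3@5 c4@5, authorship ..123..
After op 4 (insert('f')): buffer="eguuuffffne" (len 11), cursors c1@9 c2@9 c3@9 c4@9, authorship ..1231234..
After op 5 (delete): buffer="eguuune" (len 7), cursors c1@5 c2@5 c3@5 c4@5, authorship ..123..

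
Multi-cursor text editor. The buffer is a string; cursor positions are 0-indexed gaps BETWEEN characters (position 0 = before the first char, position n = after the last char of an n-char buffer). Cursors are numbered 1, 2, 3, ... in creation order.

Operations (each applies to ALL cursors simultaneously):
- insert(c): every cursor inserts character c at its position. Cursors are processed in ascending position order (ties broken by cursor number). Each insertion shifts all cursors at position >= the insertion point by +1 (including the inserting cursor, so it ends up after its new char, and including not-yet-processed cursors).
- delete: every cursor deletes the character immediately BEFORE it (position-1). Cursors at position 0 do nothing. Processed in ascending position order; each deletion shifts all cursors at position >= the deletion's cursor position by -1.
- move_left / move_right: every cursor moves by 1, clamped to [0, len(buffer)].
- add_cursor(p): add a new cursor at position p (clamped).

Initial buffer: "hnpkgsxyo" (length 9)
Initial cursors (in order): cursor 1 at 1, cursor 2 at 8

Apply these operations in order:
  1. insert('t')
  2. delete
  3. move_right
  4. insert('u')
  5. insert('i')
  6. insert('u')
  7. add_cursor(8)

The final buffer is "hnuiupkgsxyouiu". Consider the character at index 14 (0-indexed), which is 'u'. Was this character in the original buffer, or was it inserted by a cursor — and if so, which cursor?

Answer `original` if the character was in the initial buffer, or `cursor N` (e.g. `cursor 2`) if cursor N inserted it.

Answer: cursor 2

Derivation:
After op 1 (insert('t')): buffer="htnpkgsxyto" (len 11), cursors c1@2 c2@10, authorship .1.......2.
After op 2 (delete): buffer="hnpkgsxyo" (len 9), cursors c1@1 c2@8, authorship .........
After op 3 (move_right): buffer="hnpkgsxyo" (len 9), cursors c1@2 c2@9, authorship .........
After op 4 (insert('u')): buffer="hnupkgsxyou" (len 11), cursors c1@3 c2@11, authorship ..1.......2
After op 5 (insert('i')): buffer="hnuipkgsxyoui" (len 13), cursors c1@4 c2@13, authorship ..11.......22
After op 6 (insert('u')): buffer="hnuiupkgsxyouiu" (len 15), cursors c1@5 c2@15, authorship ..111.......222
After op 7 (add_cursor(8)): buffer="hnuiupkgsxyouiu" (len 15), cursors c1@5 c3@8 c2@15, authorship ..111.......222
Authorship (.=original, N=cursor N): . . 1 1 1 . . . . . . . 2 2 2
Index 14: author = 2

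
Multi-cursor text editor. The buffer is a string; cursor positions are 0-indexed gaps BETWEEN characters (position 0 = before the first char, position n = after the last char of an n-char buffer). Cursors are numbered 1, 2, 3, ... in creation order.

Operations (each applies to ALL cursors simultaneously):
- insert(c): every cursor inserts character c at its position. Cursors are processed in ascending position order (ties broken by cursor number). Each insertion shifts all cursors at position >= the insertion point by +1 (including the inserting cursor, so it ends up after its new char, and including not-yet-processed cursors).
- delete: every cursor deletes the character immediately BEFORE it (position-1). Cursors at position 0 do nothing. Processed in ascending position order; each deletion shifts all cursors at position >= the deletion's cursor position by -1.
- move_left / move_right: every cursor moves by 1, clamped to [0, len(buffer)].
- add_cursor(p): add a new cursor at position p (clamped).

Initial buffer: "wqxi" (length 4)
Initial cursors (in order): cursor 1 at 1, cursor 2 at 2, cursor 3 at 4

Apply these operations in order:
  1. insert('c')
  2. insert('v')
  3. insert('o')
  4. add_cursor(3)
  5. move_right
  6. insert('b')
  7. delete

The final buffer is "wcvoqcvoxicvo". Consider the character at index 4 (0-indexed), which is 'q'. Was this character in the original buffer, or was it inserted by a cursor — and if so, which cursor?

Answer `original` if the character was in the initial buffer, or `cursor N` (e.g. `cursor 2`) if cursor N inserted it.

After op 1 (insert('c')): buffer="wcqcxic" (len 7), cursors c1@2 c2@4 c3@7, authorship .1.2..3
After op 2 (insert('v')): buffer="wcvqcvxicv" (len 10), cursors c1@3 c2@6 c3@10, authorship .11.22..33
After op 3 (insert('o')): buffer="wcvoqcvoxicvo" (len 13), cursors c1@4 c2@8 c3@13, authorship .111.222..333
After op 4 (add_cursor(3)): buffer="wcvoqcvoxicvo" (len 13), cursors c4@3 c1@4 c2@8 c3@13, authorship .111.222..333
After op 5 (move_right): buffer="wcvoqcvoxicvo" (len 13), cursors c4@4 c1@5 c2@9 c3@13, authorship .111.222..333
After op 6 (insert('b')): buffer="wcvobqbcvoxbicvob" (len 17), cursors c4@5 c1@7 c2@12 c3@17, authorship .1114.1222.2.3333
After op 7 (delete): buffer="wcvoqcvoxicvo" (len 13), cursors c4@4 c1@5 c2@9 c3@13, authorship .111.222..333
Authorship (.=original, N=cursor N): . 1 1 1 . 2 2 2 . . 3 3 3
Index 4: author = original

Answer: original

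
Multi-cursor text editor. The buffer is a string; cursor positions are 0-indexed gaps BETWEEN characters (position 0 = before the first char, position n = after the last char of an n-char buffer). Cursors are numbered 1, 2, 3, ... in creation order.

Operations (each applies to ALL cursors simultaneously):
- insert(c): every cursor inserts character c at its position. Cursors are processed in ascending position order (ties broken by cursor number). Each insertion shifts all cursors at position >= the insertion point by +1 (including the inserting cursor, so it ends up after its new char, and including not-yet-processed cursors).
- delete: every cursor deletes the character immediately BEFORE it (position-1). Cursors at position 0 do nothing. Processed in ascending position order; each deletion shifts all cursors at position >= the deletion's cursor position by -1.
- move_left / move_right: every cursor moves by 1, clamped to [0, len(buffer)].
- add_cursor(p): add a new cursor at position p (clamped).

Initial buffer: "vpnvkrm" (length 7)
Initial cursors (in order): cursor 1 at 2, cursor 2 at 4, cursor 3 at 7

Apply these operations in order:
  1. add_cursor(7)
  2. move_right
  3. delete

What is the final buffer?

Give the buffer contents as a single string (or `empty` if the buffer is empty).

After op 1 (add_cursor(7)): buffer="vpnvkrm" (len 7), cursors c1@2 c2@4 c3@7 c4@7, authorship .......
After op 2 (move_right): buffer="vpnvkrm" (len 7), cursors c1@3 c2@5 c3@7 c4@7, authorship .......
After op 3 (delete): buffer="vpv" (len 3), cursors c1@2 c2@3 c3@3 c4@3, authorship ...

Answer: vpv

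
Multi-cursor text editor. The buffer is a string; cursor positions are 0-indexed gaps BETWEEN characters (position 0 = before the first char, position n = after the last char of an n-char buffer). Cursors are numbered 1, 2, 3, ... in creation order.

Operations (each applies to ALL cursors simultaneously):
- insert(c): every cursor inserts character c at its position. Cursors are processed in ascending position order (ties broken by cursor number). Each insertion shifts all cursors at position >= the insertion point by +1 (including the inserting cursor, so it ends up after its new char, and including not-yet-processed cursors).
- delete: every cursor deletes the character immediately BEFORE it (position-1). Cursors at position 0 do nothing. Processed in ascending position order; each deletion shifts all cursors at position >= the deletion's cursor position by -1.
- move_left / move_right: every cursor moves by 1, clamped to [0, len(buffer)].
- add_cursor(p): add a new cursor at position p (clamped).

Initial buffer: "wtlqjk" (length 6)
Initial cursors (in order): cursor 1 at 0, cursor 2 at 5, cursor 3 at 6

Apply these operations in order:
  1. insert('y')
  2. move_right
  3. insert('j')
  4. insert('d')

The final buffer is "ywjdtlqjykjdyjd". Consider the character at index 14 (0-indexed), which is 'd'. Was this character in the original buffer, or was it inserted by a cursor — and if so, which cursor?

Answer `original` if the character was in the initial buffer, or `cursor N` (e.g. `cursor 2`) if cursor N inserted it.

Answer: cursor 3

Derivation:
After op 1 (insert('y')): buffer="ywtlqjyky" (len 9), cursors c1@1 c2@7 c3@9, authorship 1.....2.3
After op 2 (move_right): buffer="ywtlqjyky" (len 9), cursors c1@2 c2@8 c3@9, authorship 1.....2.3
After op 3 (insert('j')): buffer="ywjtlqjykjyj" (len 12), cursors c1@3 c2@10 c3@12, authorship 1.1....2.233
After op 4 (insert('d')): buffer="ywjdtlqjykjdyjd" (len 15), cursors c1@4 c2@12 c3@15, authorship 1.11....2.22333
Authorship (.=original, N=cursor N): 1 . 1 1 . . . . 2 . 2 2 3 3 3
Index 14: author = 3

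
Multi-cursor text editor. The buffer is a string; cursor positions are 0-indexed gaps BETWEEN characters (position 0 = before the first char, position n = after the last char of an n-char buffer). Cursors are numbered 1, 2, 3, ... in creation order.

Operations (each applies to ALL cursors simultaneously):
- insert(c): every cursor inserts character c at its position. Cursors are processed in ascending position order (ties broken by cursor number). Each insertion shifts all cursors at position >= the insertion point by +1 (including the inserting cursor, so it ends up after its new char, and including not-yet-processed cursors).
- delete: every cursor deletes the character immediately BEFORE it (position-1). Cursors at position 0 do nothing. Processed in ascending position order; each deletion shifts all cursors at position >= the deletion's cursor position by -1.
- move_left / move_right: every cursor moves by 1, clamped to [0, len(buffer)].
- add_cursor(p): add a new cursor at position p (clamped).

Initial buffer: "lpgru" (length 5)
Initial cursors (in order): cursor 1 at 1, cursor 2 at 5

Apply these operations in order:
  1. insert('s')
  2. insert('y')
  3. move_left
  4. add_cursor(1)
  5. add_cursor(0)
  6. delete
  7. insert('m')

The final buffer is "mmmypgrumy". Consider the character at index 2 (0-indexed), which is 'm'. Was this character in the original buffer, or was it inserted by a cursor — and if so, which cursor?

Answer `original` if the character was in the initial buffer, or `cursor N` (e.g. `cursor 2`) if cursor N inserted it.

Answer: cursor 4

Derivation:
After op 1 (insert('s')): buffer="lspgrus" (len 7), cursors c1@2 c2@7, authorship .1....2
After op 2 (insert('y')): buffer="lsypgrusy" (len 9), cursors c1@3 c2@9, authorship .11....22
After op 3 (move_left): buffer="lsypgrusy" (len 9), cursors c1@2 c2@8, authorship .11....22
After op 4 (add_cursor(1)): buffer="lsypgrusy" (len 9), cursors c3@1 c1@2 c2@8, authorship .11....22
After op 5 (add_cursor(0)): buffer="lsypgrusy" (len 9), cursors c4@0 c3@1 c1@2 c2@8, authorship .11....22
After op 6 (delete): buffer="ypgruy" (len 6), cursors c1@0 c3@0 c4@0 c2@5, authorship 1....2
After op 7 (insert('m')): buffer="mmmypgrumy" (len 10), cursors c1@3 c3@3 c4@3 c2@9, authorship 1341....22
Authorship (.=original, N=cursor N): 1 3 4 1 . . . . 2 2
Index 2: author = 4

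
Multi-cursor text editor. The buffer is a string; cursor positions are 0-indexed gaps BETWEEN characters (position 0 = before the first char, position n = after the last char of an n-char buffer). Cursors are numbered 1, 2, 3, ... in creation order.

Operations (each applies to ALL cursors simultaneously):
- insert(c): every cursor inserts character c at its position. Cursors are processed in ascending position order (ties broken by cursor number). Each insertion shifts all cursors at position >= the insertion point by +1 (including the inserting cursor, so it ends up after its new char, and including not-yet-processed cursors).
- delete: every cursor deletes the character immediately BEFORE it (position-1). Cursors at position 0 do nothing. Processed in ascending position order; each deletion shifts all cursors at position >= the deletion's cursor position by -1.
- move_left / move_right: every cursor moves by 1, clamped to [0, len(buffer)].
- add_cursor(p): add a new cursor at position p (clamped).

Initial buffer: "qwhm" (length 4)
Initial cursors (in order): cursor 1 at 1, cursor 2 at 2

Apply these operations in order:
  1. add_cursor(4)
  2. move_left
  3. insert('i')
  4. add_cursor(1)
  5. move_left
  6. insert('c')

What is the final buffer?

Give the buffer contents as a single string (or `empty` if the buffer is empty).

Answer: cciqciwhcim

Derivation:
After op 1 (add_cursor(4)): buffer="qwhm" (len 4), cursors c1@1 c2@2 c3@4, authorship ....
After op 2 (move_left): buffer="qwhm" (len 4), cursors c1@0 c2@1 c3@3, authorship ....
After op 3 (insert('i')): buffer="iqiwhim" (len 7), cursors c1@1 c2@3 c3@6, authorship 1.2..3.
After op 4 (add_cursor(1)): buffer="iqiwhim" (len 7), cursors c1@1 c4@1 c2@3 c3@6, authorship 1.2..3.
After op 5 (move_left): buffer="iqiwhim" (len 7), cursors c1@0 c4@0 c2@2 c3@5, authorship 1.2..3.
After op 6 (insert('c')): buffer="cciqciwhcim" (len 11), cursors c1@2 c4@2 c2@5 c3@9, authorship 141.22..33.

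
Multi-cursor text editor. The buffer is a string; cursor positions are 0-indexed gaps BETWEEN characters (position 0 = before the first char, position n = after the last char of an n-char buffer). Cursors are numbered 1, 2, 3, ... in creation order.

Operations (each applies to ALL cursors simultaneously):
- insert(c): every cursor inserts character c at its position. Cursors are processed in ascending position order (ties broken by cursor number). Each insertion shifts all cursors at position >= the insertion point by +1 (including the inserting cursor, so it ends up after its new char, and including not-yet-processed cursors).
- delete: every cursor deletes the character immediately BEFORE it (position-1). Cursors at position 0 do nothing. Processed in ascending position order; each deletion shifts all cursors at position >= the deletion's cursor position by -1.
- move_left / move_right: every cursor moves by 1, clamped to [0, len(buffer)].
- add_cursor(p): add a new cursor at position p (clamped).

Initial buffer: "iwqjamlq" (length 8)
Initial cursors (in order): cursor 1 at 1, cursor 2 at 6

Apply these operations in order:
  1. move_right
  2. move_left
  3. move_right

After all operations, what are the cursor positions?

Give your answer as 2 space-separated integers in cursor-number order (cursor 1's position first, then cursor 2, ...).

Answer: 2 7

Derivation:
After op 1 (move_right): buffer="iwqjamlq" (len 8), cursors c1@2 c2@7, authorship ........
After op 2 (move_left): buffer="iwqjamlq" (len 8), cursors c1@1 c2@6, authorship ........
After op 3 (move_right): buffer="iwqjamlq" (len 8), cursors c1@2 c2@7, authorship ........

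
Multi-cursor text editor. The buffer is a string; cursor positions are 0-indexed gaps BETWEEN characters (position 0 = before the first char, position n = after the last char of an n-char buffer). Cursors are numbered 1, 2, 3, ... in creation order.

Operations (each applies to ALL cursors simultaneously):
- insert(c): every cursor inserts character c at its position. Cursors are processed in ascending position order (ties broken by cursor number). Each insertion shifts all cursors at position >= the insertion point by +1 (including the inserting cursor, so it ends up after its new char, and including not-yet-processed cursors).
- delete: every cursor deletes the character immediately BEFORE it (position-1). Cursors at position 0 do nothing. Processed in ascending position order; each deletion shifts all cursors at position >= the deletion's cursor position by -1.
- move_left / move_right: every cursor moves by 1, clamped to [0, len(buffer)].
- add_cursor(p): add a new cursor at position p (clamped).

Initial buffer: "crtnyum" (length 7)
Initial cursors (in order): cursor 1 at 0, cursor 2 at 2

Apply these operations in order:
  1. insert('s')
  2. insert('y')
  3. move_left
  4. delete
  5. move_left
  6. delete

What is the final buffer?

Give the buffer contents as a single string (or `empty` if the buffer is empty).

After op 1 (insert('s')): buffer="scrstnyum" (len 9), cursors c1@1 c2@4, authorship 1..2.....
After op 2 (insert('y')): buffer="sycrsytnyum" (len 11), cursors c1@2 c2@6, authorship 11..22.....
After op 3 (move_left): buffer="sycrsytnyum" (len 11), cursors c1@1 c2@5, authorship 11..22.....
After op 4 (delete): buffer="ycrytnyum" (len 9), cursors c1@0 c2@3, authorship 1..2.....
After op 5 (move_left): buffer="ycrytnyum" (len 9), cursors c1@0 c2@2, authorship 1..2.....
After op 6 (delete): buffer="yrytnyum" (len 8), cursors c1@0 c2@1, authorship 1.2.....

Answer: yrytnyum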